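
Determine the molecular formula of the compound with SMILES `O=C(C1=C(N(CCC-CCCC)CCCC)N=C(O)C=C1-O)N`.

C17H29N3O3

Heavy atoms from the SMILES: 17 C, 3 N, 3 O.
Implicit hydrogens by atom environment:
  9 × C: 2 H each → 18
  4 × C (aromatic): no H
  2 × C: 3 H each → 6
  2 × O: 1 H each → 2
  1 × C (aromatic): 1 H
  1 × C: no H
  1 × N: 2 H
  1 × N (aromatic): no H
  1 × N: no H
  1 × O: no H
  Total hydrogens = 29.
Molecular formula: C17H29N3O3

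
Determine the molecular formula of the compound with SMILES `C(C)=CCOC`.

C5H10O

Heavy atoms from the SMILES: 5 C, 1 O.
Implicit hydrogens by atom environment:
  2 × C: 3 H each → 6
  2 × C: 1 H each → 2
  1 × C: 2 H
  1 × O: no H
  Total hydrogens = 10.
Molecular formula: C5H10O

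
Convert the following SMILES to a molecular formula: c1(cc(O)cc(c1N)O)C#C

Heavy atoms from the SMILES: 8 C, 1 N, 2 O.
Implicit hydrogens by atom environment:
  4 × C (aromatic): no H
  2 × C (aromatic): 1 H each → 2
  2 × O: 1 H each → 2
  1 × C: 1 H
  1 × C: no H
  1 × N: 2 H
  Total hydrogens = 7.
Molecular formula: C8H7NO2

C8H7NO2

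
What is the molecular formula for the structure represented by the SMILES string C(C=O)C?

Heavy atoms from the SMILES: 3 C, 1 O.
Implicit hydrogens by atom environment:
  1 × C: 3 H
  1 × C: 2 H
  1 × C: 1 H
  1 × O: no H
  Total hydrogens = 6.
Molecular formula: C3H6O

C3H6O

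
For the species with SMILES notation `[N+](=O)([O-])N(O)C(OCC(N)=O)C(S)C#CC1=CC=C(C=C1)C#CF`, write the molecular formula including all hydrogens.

Heavy atoms from the SMILES: 14 C, 1 F, 3 N, 5 O, 1 S.
Implicit hydrogens by atom environment:
  5 × C: no H
  4 × C (aromatic): 1 H each → 4
  3 × O: no H
  2 × C: 1 H each → 2
  2 × C (aromatic): no H
  1 × C: 2 H
  1 × F: no H
  1 × N: 2 H
  1 × N: no H
  1 × N (charge +1): no H
  1 × O: 1 H
  1 × O (charge -1): no H
  1 × S: 1 H
  Total hydrogens = 12.
Molecular formula: C14H12FN3O5S

C14H12FN3O5S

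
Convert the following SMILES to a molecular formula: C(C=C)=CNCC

C6H11N

Heavy atoms from the SMILES: 6 C, 1 N.
Implicit hydrogens by atom environment:
  3 × C: 1 H each → 3
  2 × C: 2 H each → 4
  1 × C: 3 H
  1 × N: 1 H
  Total hydrogens = 11.
Molecular formula: C6H11N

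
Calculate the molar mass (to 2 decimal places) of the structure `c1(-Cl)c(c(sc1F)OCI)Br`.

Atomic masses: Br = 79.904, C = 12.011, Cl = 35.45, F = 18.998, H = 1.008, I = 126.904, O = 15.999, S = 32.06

371.39

Molecular formula: C5H2BrClFIOS.
M = 1×79.904 + 5×12.011 + 1×35.45 + 1×18.998 + 2×1.008 + 1×126.904 + 1×15.999 + 1×32.06 = 371.39 g/mol.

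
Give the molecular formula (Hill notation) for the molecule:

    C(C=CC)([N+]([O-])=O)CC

C6H11NO2

Heavy atoms from the SMILES: 6 C, 1 N, 2 O.
Implicit hydrogens by atom environment:
  3 × C: 1 H each → 3
  2 × C: 3 H each → 6
  1 × C: 2 H
  1 × N (charge +1): no H
  1 × O: no H
  1 × O (charge -1): no H
  Total hydrogens = 11.
Molecular formula: C6H11NO2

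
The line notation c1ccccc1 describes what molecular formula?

Heavy atoms from the SMILES: 6 C.
Implicit hydrogens by atom environment:
  6 × C (aromatic): 1 H each → 6
  Total hydrogens = 6.
Molecular formula: C6H6

C6H6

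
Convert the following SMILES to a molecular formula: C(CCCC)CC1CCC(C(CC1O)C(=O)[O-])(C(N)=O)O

C15H26NO5-

Heavy atoms from the SMILES: 15 C, 1 N, 5 O.
Implicit hydrogens by atom environment:
  8 × C: 2 H each → 16
  3 × C: 1 H each → 3
  3 × C: no H
  2 × O: 1 H each → 2
  2 × O: no H
  1 × C: 3 H
  1 × N: 2 H
  1 × O (charge -1): no H
  Total hydrogens = 26.
Net charge -1.
Molecular formula: C15H26NO5-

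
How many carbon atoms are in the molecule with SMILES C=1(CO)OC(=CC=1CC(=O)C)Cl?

8

The symbol for carbon appears 8 times in the SMILES. (Cl is a single chlorine, not C + l.)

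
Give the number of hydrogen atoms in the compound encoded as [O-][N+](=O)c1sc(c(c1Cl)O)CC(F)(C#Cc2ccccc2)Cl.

8

Hydrogens are implicit in SMILES; fill each atom to its normal valence:
  5 × C (aromatic): 1 H each → 5
  5 × C (aromatic): no H
  3 × C: no H
  2 × Cl: no H
  1 × C: 2 H
  1 × F: no H
  1 × N (charge +1): no H
  1 × O: 1 H
  1 × O: no H
  1 × O (charge -1): no H
  1 × S (aromatic): no H
  Total hydrogens = 8.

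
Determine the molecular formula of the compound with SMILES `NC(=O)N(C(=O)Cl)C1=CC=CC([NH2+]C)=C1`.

Heavy atoms from the SMILES: 9 C, 1 Cl, 3 N, 2 O.
Implicit hydrogens by atom environment:
  4 × C (aromatic): 1 H each → 4
  2 × C (aromatic): no H
  2 × C: no H
  2 × O: no H
  1 × C: 3 H
  1 × Cl: no H
  1 × N: 2 H
  1 × N (charge +1): 2 H
  1 × N: no H
  Total hydrogens = 11.
Net charge +1.
Molecular formula: C9H11ClN3O2+

C9H11ClN3O2+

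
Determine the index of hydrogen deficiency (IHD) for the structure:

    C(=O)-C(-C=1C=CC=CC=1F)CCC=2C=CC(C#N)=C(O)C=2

Molecular formula from the SMILES: C17H14FNO2.
DoU = (2C + 2 + N − H − X)/2 = (2·17 + 2 + 1 − 14 − 1)/2 = 22/2 = 11.
(Structurally: 2 ring(s) + 9 π bond(s) = 11.)

11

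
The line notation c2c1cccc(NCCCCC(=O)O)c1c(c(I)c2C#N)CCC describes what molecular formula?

Heavy atoms from the SMILES: 19 C, 1 I, 2 N, 2 O.
Implicit hydrogens by atom environment:
  6 × C: 2 H each → 12
  6 × C (aromatic): no H
  4 × C (aromatic): 1 H each → 4
  2 × C: no H
  1 × C: 3 H
  1 × I: no H
  1 × N: 1 H
  1 × N: no H
  1 × O: 1 H
  1 × O: no H
  Total hydrogens = 21.
Molecular formula: C19H21IN2O2

C19H21IN2O2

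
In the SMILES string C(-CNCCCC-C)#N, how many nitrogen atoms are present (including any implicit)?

The symbol for nitrogen appears 2 times in the SMILES.

2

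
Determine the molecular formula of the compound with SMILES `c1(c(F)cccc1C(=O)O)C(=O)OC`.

C9H7FO4

Heavy atoms from the SMILES: 9 C, 1 F, 4 O.
Implicit hydrogens by atom environment:
  3 × C (aromatic): 1 H each → 3
  3 × C (aromatic): no H
  3 × O: no H
  2 × C: no H
  1 × C: 3 H
  1 × F: no H
  1 × O: 1 H
  Total hydrogens = 7.
Molecular formula: C9H7FO4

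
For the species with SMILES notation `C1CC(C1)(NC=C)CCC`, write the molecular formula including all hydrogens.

Heavy atoms from the SMILES: 9 C, 1 N.
Implicit hydrogens by atom environment:
  6 × C: 2 H each → 12
  1 × C: 3 H
  1 × C: 1 H
  1 × C: no H
  1 × N: 1 H
  Total hydrogens = 17.
Molecular formula: C9H17N

C9H17N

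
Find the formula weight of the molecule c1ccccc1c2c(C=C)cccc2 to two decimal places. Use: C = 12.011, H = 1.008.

180.25

Molecular formula: C14H12.
M = 14×12.011 + 12×1.008 = 180.25 g/mol.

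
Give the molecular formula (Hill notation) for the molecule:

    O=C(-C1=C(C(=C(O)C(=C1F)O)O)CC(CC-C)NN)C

C13H19FN2O4

Heavy atoms from the SMILES: 13 C, 1 F, 2 N, 4 O.
Implicit hydrogens by atom environment:
  6 × C (aromatic): no H
  3 × C: 2 H each → 6
  3 × O: 1 H each → 3
  2 × C: 3 H each → 6
  1 × C: 1 H
  1 × C: no H
  1 × F: no H
  1 × N: 2 H
  1 × N: 1 H
  1 × O: no H
  Total hydrogens = 19.
Molecular formula: C13H19FN2O4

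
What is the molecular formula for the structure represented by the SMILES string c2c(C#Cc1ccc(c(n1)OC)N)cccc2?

Heavy atoms from the SMILES: 14 C, 2 N, 1 O.
Implicit hydrogens by atom environment:
  7 × C (aromatic): 1 H each → 7
  4 × C (aromatic): no H
  2 × C: no H
  1 × C: 3 H
  1 × N: 2 H
  1 × N (aromatic): no H
  1 × O: no H
  Total hydrogens = 12.
Molecular formula: C14H12N2O

C14H12N2O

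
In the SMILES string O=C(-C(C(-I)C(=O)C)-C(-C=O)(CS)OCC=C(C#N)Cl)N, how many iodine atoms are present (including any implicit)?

1

The symbol for iodine appears 1 time in the SMILES.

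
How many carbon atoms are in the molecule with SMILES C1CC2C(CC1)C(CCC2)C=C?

12

The symbol for carbon appears 12 times in the SMILES.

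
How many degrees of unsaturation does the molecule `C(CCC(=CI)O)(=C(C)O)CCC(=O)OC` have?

Molecular formula from the SMILES: C11H17IO4.
DoU = (2C + 2 + N − H − X)/2 = (2·11 + 2 + 0 − 17 − 1)/2 = 6/2 = 3.
(Structurally: 0 ring(s) + 3 π bond(s) = 3.)

3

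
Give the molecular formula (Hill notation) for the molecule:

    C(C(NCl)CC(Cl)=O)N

C4H8Cl2N2O

Heavy atoms from the SMILES: 4 C, 2 Cl, 2 N, 1 O.
Implicit hydrogens by atom environment:
  2 × C: 2 H each → 4
  2 × Cl: no H
  1 × C: 1 H
  1 × C: no H
  1 × N: 2 H
  1 × N: 1 H
  1 × O: no H
  Total hydrogens = 8.
Molecular formula: C4H8Cl2N2O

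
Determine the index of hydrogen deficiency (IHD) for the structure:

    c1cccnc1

Molecular formula from the SMILES: C5H5N.
DoU = (2C + 2 + N − H − X)/2 = (2·5 + 2 + 1 − 5 − 0)/2 = 8/2 = 4.
(Structurally: 1 ring(s) + 3 π bond(s) = 4.)

4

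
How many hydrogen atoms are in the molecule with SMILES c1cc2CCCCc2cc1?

Hydrogens are implicit in SMILES; fill each atom to its normal valence:
  4 × C: 2 H each → 8
  4 × C (aromatic): 1 H each → 4
  2 × C (aromatic): no H
  Total hydrogens = 12.

12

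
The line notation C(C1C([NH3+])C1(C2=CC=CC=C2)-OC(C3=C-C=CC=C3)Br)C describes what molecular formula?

Heavy atoms from the SMILES: 1 Br, 18 C, 1 N, 1 O.
Implicit hydrogens by atom environment:
  10 × C (aromatic): 1 H each → 10
  3 × C: 1 H each → 3
  2 × C (aromatic): no H
  1 × Br: no H
  1 × C: 3 H
  1 × C: 2 H
  1 × C: no H
  1 × N (charge +1): 3 H
  1 × O: no H
  Total hydrogens = 21.
Net charge +1.
Molecular formula: C18H21BrNO+

C18H21BrNO+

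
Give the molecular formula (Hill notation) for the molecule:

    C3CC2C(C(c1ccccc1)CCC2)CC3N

Heavy atoms from the SMILES: 16 C, 1 N.
Implicit hydrogens by atom environment:
  6 × C: 2 H each → 12
  5 × C (aromatic): 1 H each → 5
  4 × C: 1 H each → 4
  1 × C (aromatic): no H
  1 × N: 2 H
  Total hydrogens = 23.
Molecular formula: C16H23N

C16H23N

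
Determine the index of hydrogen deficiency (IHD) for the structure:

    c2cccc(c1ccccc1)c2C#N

Molecular formula from the SMILES: C13H9N.
DoU = (2C + 2 + N − H − X)/2 = (2·13 + 2 + 1 − 9 − 0)/2 = 20/2 = 10.
(Structurally: 2 ring(s) + 8 π bond(s) = 10.)

10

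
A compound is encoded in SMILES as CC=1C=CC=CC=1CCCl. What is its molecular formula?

Heavy atoms from the SMILES: 9 C, 1 Cl.
Implicit hydrogens by atom environment:
  4 × C (aromatic): 1 H each → 4
  2 × C: 2 H each → 4
  2 × C (aromatic): no H
  1 × C: 3 H
  1 × Cl: no H
  Total hydrogens = 11.
Molecular formula: C9H11Cl

C9H11Cl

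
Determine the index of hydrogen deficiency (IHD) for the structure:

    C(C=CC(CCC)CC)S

1

Molecular formula from the SMILES: C9H18S.
DoU = (2C + 2 + N − H − X)/2 = (2·9 + 2 + 0 − 18 − 0)/2 = 2/2 = 1.
(Structurally: 0 ring(s) + 1 π bond(s) = 1.)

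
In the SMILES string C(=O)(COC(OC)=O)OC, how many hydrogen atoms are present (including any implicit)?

8

Hydrogens are implicit in SMILES; fill each atom to its normal valence:
  5 × O: no H
  2 × C: 3 H each → 6
  2 × C: no H
  1 × C: 2 H
  Total hydrogens = 8.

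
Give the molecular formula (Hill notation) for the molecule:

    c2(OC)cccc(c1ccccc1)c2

Heavy atoms from the SMILES: 13 C, 1 O.
Implicit hydrogens by atom environment:
  9 × C (aromatic): 1 H each → 9
  3 × C (aromatic): no H
  1 × C: 3 H
  1 × O: no H
  Total hydrogens = 12.
Molecular formula: C13H12O

C13H12O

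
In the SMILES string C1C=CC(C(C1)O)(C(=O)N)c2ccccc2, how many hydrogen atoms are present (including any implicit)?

Hydrogens are implicit in SMILES; fill each atom to its normal valence:
  5 × C (aromatic): 1 H each → 5
  3 × C: 1 H each → 3
  2 × C: 2 H each → 4
  2 × C: no H
  1 × C (aromatic): no H
  1 × N: 2 H
  1 × O: 1 H
  1 × O: no H
  Total hydrogens = 15.

15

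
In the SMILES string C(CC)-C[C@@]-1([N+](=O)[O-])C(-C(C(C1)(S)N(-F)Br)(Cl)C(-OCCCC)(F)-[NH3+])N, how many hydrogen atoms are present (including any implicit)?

27

Hydrogens are implicit in SMILES; fill each atom to its normal valence:
  7 × C: 2 H each → 14
  4 × C: no H
  2 × C: 3 H each → 6
  2 × F: no H
  2 × O: no H
  1 × Br: no H
  1 × C: 1 H
  1 × Cl: no H
  1 × N (charge +1): 3 H
  1 × N: 2 H
  1 × N: no H
  1 × N (charge +1): no H
  1 × O (charge -1): no H
  1 × S: 1 H
  Total hydrogens = 27.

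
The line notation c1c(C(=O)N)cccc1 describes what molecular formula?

C7H7NO

Heavy atoms from the SMILES: 7 C, 1 N, 1 O.
Implicit hydrogens by atom environment:
  5 × C (aromatic): 1 H each → 5
  1 × C (aromatic): no H
  1 × C: no H
  1 × N: 2 H
  1 × O: no H
  Total hydrogens = 7.
Molecular formula: C7H7NO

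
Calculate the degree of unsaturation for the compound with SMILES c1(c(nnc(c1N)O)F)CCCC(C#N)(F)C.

6

Molecular formula from the SMILES: C10H12F2N4O.
DoU = (2C + 2 + N − H − X)/2 = (2·10 + 2 + 4 − 12 − 2)/2 = 12/2 = 6.
(Structurally: 1 ring(s) + 5 π bond(s) = 6.)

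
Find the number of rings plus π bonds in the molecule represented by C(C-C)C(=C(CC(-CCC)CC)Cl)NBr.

Molecular formula from the SMILES: C12H23BrClN.
DoU = (2C + 2 + N − H − X)/2 = (2·12 + 2 + 1 − 23 − 2)/2 = 2/2 = 1.
(Structurally: 0 ring(s) + 1 π bond(s) = 1.)

1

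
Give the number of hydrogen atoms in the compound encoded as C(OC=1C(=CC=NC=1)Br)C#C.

6

Hydrogens are implicit in SMILES; fill each atom to its normal valence:
  3 × C (aromatic): 1 H each → 3
  2 × C (aromatic): no H
  1 × Br: no H
  1 × C: 2 H
  1 × C: 1 H
  1 × C: no H
  1 × N (aromatic): no H
  1 × O: no H
  Total hydrogens = 6.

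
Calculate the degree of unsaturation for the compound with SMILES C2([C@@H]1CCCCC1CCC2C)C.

Molecular formula from the SMILES: C12H22.
DoU = (2C + 2 + N − H − X)/2 = (2·12 + 2 + 0 − 22 − 0)/2 = 4/2 = 2.
(Structurally: 2 ring(s) + 0 π bond(s) = 2.)

2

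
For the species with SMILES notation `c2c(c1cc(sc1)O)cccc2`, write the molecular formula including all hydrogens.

Heavy atoms from the SMILES: 10 C, 1 O, 1 S.
Implicit hydrogens by atom environment:
  7 × C (aromatic): 1 H each → 7
  3 × C (aromatic): no H
  1 × O: 1 H
  1 × S (aromatic): no H
  Total hydrogens = 8.
Molecular formula: C10H8OS

C10H8OS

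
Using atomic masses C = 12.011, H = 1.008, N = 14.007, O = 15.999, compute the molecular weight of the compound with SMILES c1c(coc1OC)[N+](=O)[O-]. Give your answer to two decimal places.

Molecular formula: C5H5NO4.
M = 5×12.011 + 5×1.008 + 1×14.007 + 4×15.999 = 143.10 g/mol.

143.10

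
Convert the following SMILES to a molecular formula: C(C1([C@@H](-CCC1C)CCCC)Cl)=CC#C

C14H21Cl

Heavy atoms from the SMILES: 14 C, 1 Cl.
Implicit hydrogens by atom environment:
  5 × C: 2 H each → 10
  5 × C: 1 H each → 5
  2 × C: 3 H each → 6
  2 × C: no H
  1 × Cl: no H
  Total hydrogens = 21.
Molecular formula: C14H21Cl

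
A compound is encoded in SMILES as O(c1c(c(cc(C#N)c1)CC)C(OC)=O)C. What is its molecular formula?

Heavy atoms from the SMILES: 12 C, 1 N, 3 O.
Implicit hydrogens by atom environment:
  4 × C (aromatic): no H
  3 × C: 3 H each → 9
  3 × O: no H
  2 × C (aromatic): 1 H each → 2
  2 × C: no H
  1 × C: 2 H
  1 × N: no H
  Total hydrogens = 13.
Molecular formula: C12H13NO3

C12H13NO3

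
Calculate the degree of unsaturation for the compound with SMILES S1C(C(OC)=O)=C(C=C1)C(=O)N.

5

Molecular formula from the SMILES: C7H7NO3S.
DoU = (2C + 2 + N − H − X)/2 = (2·7 + 2 + 1 − 7 − 0)/2 = 10/2 = 5.
(Structurally: 1 ring(s) + 4 π bond(s) = 5.)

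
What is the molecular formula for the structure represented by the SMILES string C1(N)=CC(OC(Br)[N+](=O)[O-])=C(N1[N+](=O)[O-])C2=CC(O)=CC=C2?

C11H9BrN4O6

Heavy atoms from the SMILES: 1 Br, 11 C, 4 N, 6 O.
Implicit hydrogens by atom environment:
  5 × C (aromatic): 1 H each → 5
  5 × C (aromatic): no H
  3 × O: no H
  2 × N (charge +1): no H
  2 × O (charge -1): no H
  1 × Br: no H
  1 × C: 1 H
  1 × N: 2 H
  1 × N (aromatic): no H
  1 × O: 1 H
  Total hydrogens = 9.
Molecular formula: C11H9BrN4O6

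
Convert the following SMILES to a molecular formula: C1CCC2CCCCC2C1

C10H18

Heavy atoms from the SMILES: 10 C.
Implicit hydrogens by atom environment:
  8 × C: 2 H each → 16
  2 × C: 1 H each → 2
  Total hydrogens = 18.
Molecular formula: C10H18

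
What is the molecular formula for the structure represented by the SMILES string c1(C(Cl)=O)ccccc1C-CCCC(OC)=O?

Heavy atoms from the SMILES: 13 C, 1 Cl, 3 O.
Implicit hydrogens by atom environment:
  4 × C: 2 H each → 8
  4 × C (aromatic): 1 H each → 4
  3 × O: no H
  2 × C (aromatic): no H
  2 × C: no H
  1 × C: 3 H
  1 × Cl: no H
  Total hydrogens = 15.
Molecular formula: C13H15ClO3

C13H15ClO3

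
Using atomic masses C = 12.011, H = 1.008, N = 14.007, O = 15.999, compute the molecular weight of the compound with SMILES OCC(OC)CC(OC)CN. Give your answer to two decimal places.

Molecular formula: C7H17NO3.
M = 7×12.011 + 17×1.008 + 1×14.007 + 3×15.999 = 163.22 g/mol.

163.22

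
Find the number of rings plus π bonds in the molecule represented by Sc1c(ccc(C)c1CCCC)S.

4

Molecular formula from the SMILES: C11H16S2.
DoU = (2C + 2 + N − H − X)/2 = (2·11 + 2 + 0 − 16 − 0)/2 = 8/2 = 4.
(Structurally: 1 ring(s) + 3 π bond(s) = 4.)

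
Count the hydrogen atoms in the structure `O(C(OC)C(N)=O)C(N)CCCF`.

15

Hydrogens are implicit in SMILES; fill each atom to its normal valence:
  3 × C: 2 H each → 6
  3 × O: no H
  2 × C: 1 H each → 2
  2 × N: 2 H each → 4
  1 × C: 3 H
  1 × C: no H
  1 × F: no H
  Total hydrogens = 15.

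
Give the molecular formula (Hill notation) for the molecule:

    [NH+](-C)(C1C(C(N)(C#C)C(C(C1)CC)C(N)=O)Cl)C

Heavy atoms from the SMILES: 13 C, 1 Cl, 3 N, 1 O.
Implicit hydrogens by atom environment:
  5 × C: 1 H each → 5
  3 × C: 3 H each → 9
  3 × C: no H
  2 × C: 2 H each → 4
  2 × N: 2 H each → 4
  1 × Cl: no H
  1 × N (charge +1): 1 H
  1 × O: no H
  Total hydrogens = 23.
Net charge +1.
Molecular formula: C13H23ClN3O+

C13H23ClN3O+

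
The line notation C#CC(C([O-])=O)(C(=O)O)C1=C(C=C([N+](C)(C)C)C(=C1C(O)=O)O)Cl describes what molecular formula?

C15H14ClNO7

Heavy atoms from the SMILES: 15 C, 1 Cl, 1 N, 7 O.
Implicit hydrogens by atom environment:
  5 × C (aromatic): no H
  5 × C: no H
  3 × C: 3 H each → 9
  3 × O: 1 H each → 3
  3 × O: no H
  1 × C (aromatic): 1 H
  1 × C: 1 H
  1 × Cl: no H
  1 × N (charge +1): no H
  1 × O (charge -1): no H
  Total hydrogens = 14.
Molecular formula: C15H14ClNO7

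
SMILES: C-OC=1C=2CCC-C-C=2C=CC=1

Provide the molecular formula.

Heavy atoms from the SMILES: 11 C, 1 O.
Implicit hydrogens by atom environment:
  4 × C: 2 H each → 8
  3 × C (aromatic): 1 H each → 3
  3 × C (aromatic): no H
  1 × C: 3 H
  1 × O: no H
  Total hydrogens = 14.
Molecular formula: C11H14O

C11H14O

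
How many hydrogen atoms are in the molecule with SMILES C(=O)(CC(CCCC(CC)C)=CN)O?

21

Hydrogens are implicit in SMILES; fill each atom to its normal valence:
  5 × C: 2 H each → 10
  2 × C: 3 H each → 6
  2 × C: 1 H each → 2
  2 × C: no H
  1 × N: 2 H
  1 × O: 1 H
  1 × O: no H
  Total hydrogens = 21.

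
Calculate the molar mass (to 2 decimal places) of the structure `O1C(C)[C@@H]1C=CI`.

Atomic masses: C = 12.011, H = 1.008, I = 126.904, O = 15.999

210.01

Molecular formula: C5H7IO.
M = 5×12.011 + 7×1.008 + 1×126.904 + 1×15.999 = 210.01 g/mol.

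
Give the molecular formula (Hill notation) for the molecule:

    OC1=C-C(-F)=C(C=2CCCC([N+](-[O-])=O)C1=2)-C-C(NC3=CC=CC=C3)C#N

Heavy atoms from the SMILES: 19 C, 1 F, 3 N, 3 O.
Implicit hydrogens by atom environment:
  6 × C (aromatic): 1 H each → 6
  6 × C (aromatic): no H
  4 × C: 2 H each → 8
  2 × C: 1 H each → 2
  1 × C: no H
  1 × F: no H
  1 × N: 1 H
  1 × N (charge +1): no H
  1 × N: no H
  1 × O: 1 H
  1 × O: no H
  1 × O (charge -1): no H
  Total hydrogens = 18.
Molecular formula: C19H18FN3O3

C19H18FN3O3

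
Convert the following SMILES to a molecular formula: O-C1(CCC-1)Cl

C4H7ClO

Heavy atoms from the SMILES: 4 C, 1 Cl, 1 O.
Implicit hydrogens by atom environment:
  3 × C: 2 H each → 6
  1 × C: no H
  1 × Cl: no H
  1 × O: 1 H
  Total hydrogens = 7.
Molecular formula: C4H7ClO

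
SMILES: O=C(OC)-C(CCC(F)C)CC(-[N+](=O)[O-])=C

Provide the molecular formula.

Heavy atoms from the SMILES: 10 C, 1 F, 1 N, 4 O.
Implicit hydrogens by atom environment:
  4 × C: 2 H each → 8
  3 × O: no H
  2 × C: 3 H each → 6
  2 × C: 1 H each → 2
  2 × C: no H
  1 × F: no H
  1 × N (charge +1): no H
  1 × O (charge -1): no H
  Total hydrogens = 16.
Molecular formula: C10H16FNO4

C10H16FNO4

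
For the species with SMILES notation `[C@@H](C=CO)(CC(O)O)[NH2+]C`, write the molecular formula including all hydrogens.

C6H14NO3+

Heavy atoms from the SMILES: 6 C, 1 N, 3 O.
Implicit hydrogens by atom environment:
  4 × C: 1 H each → 4
  3 × O: 1 H each → 3
  1 × C: 3 H
  1 × C: 2 H
  1 × N (charge +1): 2 H
  Total hydrogens = 14.
Net charge +1.
Molecular formula: C6H14NO3+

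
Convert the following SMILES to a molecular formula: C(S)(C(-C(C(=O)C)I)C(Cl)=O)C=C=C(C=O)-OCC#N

Heavy atoms from the SMILES: 12 C, 1 Cl, 1 I, 1 N, 4 O, 1 S.
Implicit hydrogens by atom environment:
  5 × C: 1 H each → 5
  5 × C: no H
  4 × O: no H
  1 × C: 3 H
  1 × C: 2 H
  1 × Cl: no H
  1 × I: no H
  1 × N: no H
  1 × S: 1 H
  Total hydrogens = 11.
Molecular formula: C12H11ClINO4S

C12H11ClINO4S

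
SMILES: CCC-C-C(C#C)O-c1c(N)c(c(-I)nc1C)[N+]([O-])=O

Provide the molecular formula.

Heavy atoms from the SMILES: 13 C, 1 I, 3 N, 3 O.
Implicit hydrogens by atom environment:
  5 × C (aromatic): no H
  3 × C: 2 H each → 6
  2 × C: 3 H each → 6
  2 × C: 1 H each → 2
  2 × O: no H
  1 × C: no H
  1 × I: no H
  1 × N: 2 H
  1 × N (aromatic): no H
  1 × N (charge +1): no H
  1 × O (charge -1): no H
  Total hydrogens = 16.
Molecular formula: C13H16IN3O3

C13H16IN3O3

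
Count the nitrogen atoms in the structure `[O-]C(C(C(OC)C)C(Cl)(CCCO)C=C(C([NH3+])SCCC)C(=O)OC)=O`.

The symbol for nitrogen appears 1 time in the SMILES.

1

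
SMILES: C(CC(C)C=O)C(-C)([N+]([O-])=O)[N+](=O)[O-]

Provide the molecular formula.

C7H12N2O5

Heavy atoms from the SMILES: 7 C, 2 N, 5 O.
Implicit hydrogens by atom environment:
  3 × O: no H
  2 × C: 3 H each → 6
  2 × C: 2 H each → 4
  2 × C: 1 H each → 2
  2 × N (charge +1): no H
  2 × O (charge -1): no H
  1 × C: no H
  Total hydrogens = 12.
Molecular formula: C7H12N2O5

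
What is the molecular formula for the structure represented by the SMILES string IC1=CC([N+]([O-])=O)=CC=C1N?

Heavy atoms from the SMILES: 6 C, 1 I, 2 N, 2 O.
Implicit hydrogens by atom environment:
  3 × C (aromatic): 1 H each → 3
  3 × C (aromatic): no H
  1 × I: no H
  1 × N: 2 H
  1 × N (charge +1): no H
  1 × O: no H
  1 × O (charge -1): no H
  Total hydrogens = 5.
Molecular formula: C6H5IN2O2

C6H5IN2O2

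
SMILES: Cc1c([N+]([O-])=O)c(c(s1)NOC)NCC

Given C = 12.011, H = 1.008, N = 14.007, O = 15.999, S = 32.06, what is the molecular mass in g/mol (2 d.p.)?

231.27

Molecular formula: C8H13N3O3S.
M = 8×12.011 + 13×1.008 + 3×14.007 + 3×15.999 + 1×32.06 = 231.27 g/mol.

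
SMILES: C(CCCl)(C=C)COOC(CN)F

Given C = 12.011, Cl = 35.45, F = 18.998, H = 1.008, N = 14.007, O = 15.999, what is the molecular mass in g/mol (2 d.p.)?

211.66

Molecular formula: C8H15ClFNO2.
M = 8×12.011 + 1×35.45 + 1×18.998 + 15×1.008 + 1×14.007 + 2×15.999 = 211.66 g/mol.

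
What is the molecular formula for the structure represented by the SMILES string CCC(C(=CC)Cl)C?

Heavy atoms from the SMILES: 7 C, 1 Cl.
Implicit hydrogens by atom environment:
  3 × C: 3 H each → 9
  2 × C: 1 H each → 2
  1 × C: 2 H
  1 × C: no H
  1 × Cl: no H
  Total hydrogens = 13.
Molecular formula: C7H13Cl

C7H13Cl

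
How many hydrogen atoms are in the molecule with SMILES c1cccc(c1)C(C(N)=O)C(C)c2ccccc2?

Hydrogens are implicit in SMILES; fill each atom to its normal valence:
  10 × C (aromatic): 1 H each → 10
  2 × C: 1 H each → 2
  2 × C (aromatic): no H
  1 × C: 3 H
  1 × C: no H
  1 × N: 2 H
  1 × O: no H
  Total hydrogens = 17.

17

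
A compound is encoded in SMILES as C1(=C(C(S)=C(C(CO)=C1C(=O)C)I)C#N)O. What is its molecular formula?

C10H8INO3S

Heavy atoms from the SMILES: 10 C, 1 I, 1 N, 3 O, 1 S.
Implicit hydrogens by atom environment:
  6 × C (aromatic): no H
  2 × C: no H
  2 × O: 1 H each → 2
  1 × C: 3 H
  1 × C: 2 H
  1 × I: no H
  1 × N: no H
  1 × O: no H
  1 × S: 1 H
  Total hydrogens = 8.
Molecular formula: C10H8INO3S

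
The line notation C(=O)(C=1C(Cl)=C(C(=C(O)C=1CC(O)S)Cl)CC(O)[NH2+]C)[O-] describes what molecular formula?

C12H15Cl2NO5S

Heavy atoms from the SMILES: 12 C, 2 Cl, 1 N, 5 O, 1 S.
Implicit hydrogens by atom environment:
  6 × C (aromatic): no H
  3 × O: 1 H each → 3
  2 × C: 2 H each → 4
  2 × C: 1 H each → 2
  2 × Cl: no H
  1 × C: 3 H
  1 × C: no H
  1 × N (charge +1): 2 H
  1 × O: no H
  1 × O (charge -1): no H
  1 × S: 1 H
  Total hydrogens = 15.
Molecular formula: C12H15Cl2NO5S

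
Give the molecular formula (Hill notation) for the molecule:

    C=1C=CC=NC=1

C5H5N

Heavy atoms from the SMILES: 5 C, 1 N.
Implicit hydrogens by atom environment:
  5 × C (aromatic): 1 H each → 5
  1 × N (aromatic): no H
  Total hydrogens = 5.
Molecular formula: C5H5N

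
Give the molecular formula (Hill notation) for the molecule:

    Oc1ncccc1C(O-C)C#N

Heavy atoms from the SMILES: 8 C, 2 N, 2 O.
Implicit hydrogens by atom environment:
  3 × C (aromatic): 1 H each → 3
  2 × C (aromatic): no H
  1 × C: 3 H
  1 × C: 1 H
  1 × C: no H
  1 × N (aromatic): no H
  1 × N: no H
  1 × O: 1 H
  1 × O: no H
  Total hydrogens = 8.
Molecular formula: C8H8N2O2

C8H8N2O2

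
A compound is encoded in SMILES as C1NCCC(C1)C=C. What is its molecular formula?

Heavy atoms from the SMILES: 7 C, 1 N.
Implicit hydrogens by atom environment:
  5 × C: 2 H each → 10
  2 × C: 1 H each → 2
  1 × N: 1 H
  Total hydrogens = 13.
Molecular formula: C7H13N

C7H13N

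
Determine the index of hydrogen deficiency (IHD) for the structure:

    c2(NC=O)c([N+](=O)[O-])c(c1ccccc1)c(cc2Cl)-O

10

Molecular formula from the SMILES: C13H9ClN2O4.
DoU = (2C + 2 + N − H − X)/2 = (2·13 + 2 + 2 − 9 − 1)/2 = 20/2 = 10.
(Structurally: 2 ring(s) + 8 π bond(s) = 10.)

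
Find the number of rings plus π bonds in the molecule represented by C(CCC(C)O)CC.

Molecular formula from the SMILES: C7H16O.
DoU = (2C + 2 + N − H − X)/2 = (2·7 + 2 + 0 − 16 − 0)/2 = 0/2 = 0.
(Structurally: 0 ring(s) + 0 π bond(s) = 0.)

0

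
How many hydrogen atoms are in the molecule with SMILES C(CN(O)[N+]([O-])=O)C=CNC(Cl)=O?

Hydrogens are implicit in SMILES; fill each atom to its normal valence:
  2 × C: 2 H each → 4
  2 × C: 1 H each → 2
  2 × O: no H
  1 × C: no H
  1 × Cl: no H
  1 × N: 1 H
  1 × N: no H
  1 × N (charge +1): no H
  1 × O: 1 H
  1 × O (charge -1): no H
  Total hydrogens = 8.

8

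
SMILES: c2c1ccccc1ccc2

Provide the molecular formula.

Heavy atoms from the SMILES: 10 C.
Implicit hydrogens by atom environment:
  8 × C (aromatic): 1 H each → 8
  2 × C (aromatic): no H
  Total hydrogens = 8.
Molecular formula: C10H8

C10H8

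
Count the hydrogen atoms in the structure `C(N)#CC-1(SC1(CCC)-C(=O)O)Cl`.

Hydrogens are implicit in SMILES; fill each atom to its normal valence:
  5 × C: no H
  2 × C: 2 H each → 4
  1 × C: 3 H
  1 × Cl: no H
  1 × N: 2 H
  1 × O: 1 H
  1 × O: no H
  1 × S: no H
  Total hydrogens = 10.

10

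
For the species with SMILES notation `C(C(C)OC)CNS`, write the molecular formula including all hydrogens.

Heavy atoms from the SMILES: 5 C, 1 N, 1 O, 1 S.
Implicit hydrogens by atom environment:
  2 × C: 3 H each → 6
  2 × C: 2 H each → 4
  1 × C: 1 H
  1 × N: 1 H
  1 × O: no H
  1 × S: 1 H
  Total hydrogens = 13.
Molecular formula: C5H13NOS

C5H13NOS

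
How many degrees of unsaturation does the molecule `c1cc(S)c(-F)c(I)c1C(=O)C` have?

Molecular formula from the SMILES: C8H6FIOS.
DoU = (2C + 2 + N − H − X)/2 = (2·8 + 2 + 0 − 6 − 2)/2 = 10/2 = 5.
(Structurally: 1 ring(s) + 4 π bond(s) = 5.)

5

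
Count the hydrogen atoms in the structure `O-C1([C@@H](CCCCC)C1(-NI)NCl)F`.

15

Hydrogens are implicit in SMILES; fill each atom to its normal valence:
  4 × C: 2 H each → 8
  2 × C: no H
  2 × N: 1 H each → 2
  1 × C: 3 H
  1 × C: 1 H
  1 × Cl: no H
  1 × F: no H
  1 × I: no H
  1 × O: 1 H
  Total hydrogens = 15.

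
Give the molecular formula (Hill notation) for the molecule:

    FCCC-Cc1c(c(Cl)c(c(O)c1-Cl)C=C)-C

C13H15Cl2FO

Heavy atoms from the SMILES: 13 C, 2 Cl, 1 F, 1 O.
Implicit hydrogens by atom environment:
  6 × C (aromatic): no H
  5 × C: 2 H each → 10
  2 × Cl: no H
  1 × C: 3 H
  1 × C: 1 H
  1 × F: no H
  1 × O: 1 H
  Total hydrogens = 15.
Molecular formula: C13H15Cl2FO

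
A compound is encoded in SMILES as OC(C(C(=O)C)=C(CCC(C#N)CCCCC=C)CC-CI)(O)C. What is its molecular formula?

Heavy atoms from the SMILES: 19 C, 1 I, 1 N, 3 O.
Implicit hydrogens by atom environment:
  10 × C: 2 H each → 20
  5 × C: no H
  2 × C: 3 H each → 6
  2 × C: 1 H each → 2
  2 × O: 1 H each → 2
  1 × I: no H
  1 × N: no H
  1 × O: no H
  Total hydrogens = 30.
Molecular formula: C19H30INO3

C19H30INO3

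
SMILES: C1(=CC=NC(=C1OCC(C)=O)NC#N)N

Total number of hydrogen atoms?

Hydrogens are implicit in SMILES; fill each atom to its normal valence:
  3 × C (aromatic): no H
  2 × C (aromatic): 1 H each → 2
  2 × C: no H
  2 × O: no H
  1 × C: 3 H
  1 × C: 2 H
  1 × N: 2 H
  1 × N: 1 H
  1 × N (aromatic): no H
  1 × N: no H
  Total hydrogens = 10.

10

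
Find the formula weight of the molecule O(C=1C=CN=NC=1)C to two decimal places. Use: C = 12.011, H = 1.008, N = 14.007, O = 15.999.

110.12

Molecular formula: C5H6N2O.
M = 5×12.011 + 6×1.008 + 2×14.007 + 1×15.999 = 110.12 g/mol.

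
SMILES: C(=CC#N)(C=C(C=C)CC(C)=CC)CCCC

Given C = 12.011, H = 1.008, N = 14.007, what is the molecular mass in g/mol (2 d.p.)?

229.37

Molecular formula: C16H23N.
M = 16×12.011 + 23×1.008 + 1×14.007 = 229.37 g/mol.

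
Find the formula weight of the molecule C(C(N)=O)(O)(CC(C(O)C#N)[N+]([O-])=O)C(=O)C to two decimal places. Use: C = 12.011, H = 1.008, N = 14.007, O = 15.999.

245.19

Molecular formula: C8H11N3O6.
M = 8×12.011 + 11×1.008 + 3×14.007 + 6×15.999 = 245.19 g/mol.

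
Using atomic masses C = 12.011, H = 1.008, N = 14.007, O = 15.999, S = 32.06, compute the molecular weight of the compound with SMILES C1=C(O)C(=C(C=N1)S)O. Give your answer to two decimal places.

Molecular formula: C5H5NO2S.
M = 5×12.011 + 5×1.008 + 1×14.007 + 2×15.999 + 1×32.06 = 143.16 g/mol.

143.16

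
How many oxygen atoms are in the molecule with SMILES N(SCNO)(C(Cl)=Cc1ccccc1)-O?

2

The symbol for oxygen appears 2 times in the SMILES.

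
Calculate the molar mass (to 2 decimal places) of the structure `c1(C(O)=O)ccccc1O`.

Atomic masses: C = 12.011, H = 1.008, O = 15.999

Molecular formula: C7H6O3.
M = 7×12.011 + 6×1.008 + 3×15.999 = 138.12 g/mol.

138.12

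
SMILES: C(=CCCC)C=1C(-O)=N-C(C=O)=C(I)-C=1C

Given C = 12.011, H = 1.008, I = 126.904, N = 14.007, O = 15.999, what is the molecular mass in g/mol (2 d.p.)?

Molecular formula: C12H14INO2.
M = 12×12.011 + 14×1.008 + 1×126.904 + 1×14.007 + 2×15.999 = 331.15 g/mol.

331.15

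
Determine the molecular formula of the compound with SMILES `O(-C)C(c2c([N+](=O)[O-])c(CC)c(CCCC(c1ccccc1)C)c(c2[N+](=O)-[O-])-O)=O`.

Heavy atoms from the SMILES: 21 C, 2 N, 7 O.
Implicit hydrogens by atom environment:
  7 × C (aromatic): no H
  5 × C (aromatic): 1 H each → 5
  4 × C: 2 H each → 8
  4 × O: no H
  3 × C: 3 H each → 9
  2 × N (charge +1): no H
  2 × O (charge -1): no H
  1 × C: 1 H
  1 × C: no H
  1 × O: 1 H
  Total hydrogens = 24.
Molecular formula: C21H24N2O7

C21H24N2O7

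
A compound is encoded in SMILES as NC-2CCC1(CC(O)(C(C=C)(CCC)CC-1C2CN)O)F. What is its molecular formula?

C16H29FN2O2

Heavy atoms from the SMILES: 16 C, 1 F, 2 N, 2 O.
Implicit hydrogens by atom environment:
  8 × C: 2 H each → 16
  4 × C: 1 H each → 4
  3 × C: no H
  2 × N: 2 H each → 4
  2 × O: 1 H each → 2
  1 × C: 3 H
  1 × F: no H
  Total hydrogens = 29.
Molecular formula: C16H29FN2O2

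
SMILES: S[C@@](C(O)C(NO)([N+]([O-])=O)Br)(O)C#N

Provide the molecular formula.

Heavy atoms from the SMILES: 1 Br, 4 C, 3 N, 5 O, 1 S.
Implicit hydrogens by atom environment:
  3 × C: no H
  3 × O: 1 H each → 3
  1 × Br: no H
  1 × C: 1 H
  1 × N: 1 H
  1 × N (charge +1): no H
  1 × N: no H
  1 × O: no H
  1 × O (charge -1): no H
  1 × S: 1 H
  Total hydrogens = 6.
Molecular formula: C4H6BrN3O5S

C4H6BrN3O5S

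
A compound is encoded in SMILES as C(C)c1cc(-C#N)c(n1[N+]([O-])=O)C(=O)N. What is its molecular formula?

C8H8N4O3

Heavy atoms from the SMILES: 8 C, 4 N, 3 O.
Implicit hydrogens by atom environment:
  3 × C (aromatic): no H
  2 × C: no H
  2 × O: no H
  1 × C: 3 H
  1 × C: 2 H
  1 × C (aromatic): 1 H
  1 × N: 2 H
  1 × N (aromatic): no H
  1 × N (charge +1): no H
  1 × N: no H
  1 × O (charge -1): no H
  Total hydrogens = 8.
Molecular formula: C8H8N4O3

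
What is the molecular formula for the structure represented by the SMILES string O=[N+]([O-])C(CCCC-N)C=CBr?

Heavy atoms from the SMILES: 1 Br, 7 C, 2 N, 2 O.
Implicit hydrogens by atom environment:
  4 × C: 2 H each → 8
  3 × C: 1 H each → 3
  1 × Br: no H
  1 × N: 2 H
  1 × N (charge +1): no H
  1 × O: no H
  1 × O (charge -1): no H
  Total hydrogens = 13.
Molecular formula: C7H13BrN2O2

C7H13BrN2O2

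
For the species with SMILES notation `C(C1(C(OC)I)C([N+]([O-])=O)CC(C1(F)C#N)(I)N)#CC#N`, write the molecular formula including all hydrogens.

Heavy atoms from the SMILES: 11 C, 1 F, 2 I, 4 N, 3 O.
Implicit hydrogens by atom environment:
  7 × C: no H
  2 × C: 1 H each → 2
  2 × I: no H
  2 × N: no H
  2 × O: no H
  1 × C: 3 H
  1 × C: 2 H
  1 × F: no H
  1 × N: 2 H
  1 × N (charge +1): no H
  1 × O (charge -1): no H
  Total hydrogens = 9.
Molecular formula: C11H9FI2N4O3

C11H9FI2N4O3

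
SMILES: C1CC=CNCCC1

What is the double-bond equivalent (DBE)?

Molecular formula from the SMILES: C7H13N.
DoU = (2C + 2 + N − H − X)/2 = (2·7 + 2 + 1 − 13 − 0)/2 = 4/2 = 2.
(Structurally: 1 ring(s) + 1 π bond(s) = 2.)

2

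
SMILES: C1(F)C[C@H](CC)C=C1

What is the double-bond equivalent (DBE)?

2

Molecular formula from the SMILES: C7H11F.
DoU = (2C + 2 + N − H − X)/2 = (2·7 + 2 + 0 − 11 − 1)/2 = 4/2 = 2.
(Structurally: 1 ring(s) + 1 π bond(s) = 2.)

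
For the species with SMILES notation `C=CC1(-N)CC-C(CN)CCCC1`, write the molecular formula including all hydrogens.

Heavy atoms from the SMILES: 11 C, 2 N.
Implicit hydrogens by atom environment:
  8 × C: 2 H each → 16
  2 × C: 1 H each → 2
  2 × N: 2 H each → 4
  1 × C: no H
  Total hydrogens = 22.
Molecular formula: C11H22N2

C11H22N2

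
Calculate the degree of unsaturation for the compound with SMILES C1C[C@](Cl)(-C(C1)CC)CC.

Molecular formula from the SMILES: C9H17Cl.
DoU = (2C + 2 + N − H − X)/2 = (2·9 + 2 + 0 − 17 − 1)/2 = 2/2 = 1.
(Structurally: 1 ring(s) + 0 π bond(s) = 1.)

1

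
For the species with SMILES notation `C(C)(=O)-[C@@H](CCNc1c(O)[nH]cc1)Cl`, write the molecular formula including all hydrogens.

C9H13ClN2O2

Heavy atoms from the SMILES: 9 C, 1 Cl, 2 N, 2 O.
Implicit hydrogens by atom environment:
  2 × C: 2 H each → 4
  2 × C (aromatic): 1 H each → 2
  2 × C (aromatic): no H
  1 × C: 3 H
  1 × C: 1 H
  1 × C: no H
  1 × Cl: no H
  1 × N (aromatic): 1 H
  1 × N: 1 H
  1 × O: 1 H
  1 × O: no H
  Total hydrogens = 13.
Molecular formula: C9H13ClN2O2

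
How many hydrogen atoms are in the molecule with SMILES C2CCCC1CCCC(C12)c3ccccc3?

Hydrogens are implicit in SMILES; fill each atom to its normal valence:
  7 × C: 2 H each → 14
  5 × C (aromatic): 1 H each → 5
  3 × C: 1 H each → 3
  1 × C (aromatic): no H
  Total hydrogens = 22.

22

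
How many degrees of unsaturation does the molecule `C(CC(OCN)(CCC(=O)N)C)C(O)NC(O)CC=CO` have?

2

Molecular formula from the SMILES: C13H27N3O5.
DoU = (2C + 2 + N − H − X)/2 = (2·13 + 2 + 3 − 27 − 0)/2 = 4/2 = 2.
(Structurally: 0 ring(s) + 2 π bond(s) = 2.)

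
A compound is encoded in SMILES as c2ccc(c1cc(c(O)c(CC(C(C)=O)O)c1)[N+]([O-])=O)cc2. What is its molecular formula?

C16H15NO5

Heavy atoms from the SMILES: 16 C, 1 N, 5 O.
Implicit hydrogens by atom environment:
  7 × C (aromatic): 1 H each → 7
  5 × C (aromatic): no H
  2 × O: 1 H each → 2
  2 × O: no H
  1 × C: 3 H
  1 × C: 2 H
  1 × C: 1 H
  1 × C: no H
  1 × N (charge +1): no H
  1 × O (charge -1): no H
  Total hydrogens = 15.
Molecular formula: C16H15NO5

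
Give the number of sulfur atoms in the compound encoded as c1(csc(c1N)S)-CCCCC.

2

The symbol for sulfur appears 2 times in the SMILES.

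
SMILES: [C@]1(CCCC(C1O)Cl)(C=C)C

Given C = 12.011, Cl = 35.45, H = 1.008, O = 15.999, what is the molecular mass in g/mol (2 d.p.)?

Molecular formula: C9H15ClO.
M = 9×12.011 + 1×35.45 + 15×1.008 + 1×15.999 = 174.67 g/mol.

174.67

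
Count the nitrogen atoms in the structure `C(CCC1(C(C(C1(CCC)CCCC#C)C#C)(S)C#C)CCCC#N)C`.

The symbol for nitrogen appears 1 time in the SMILES.

1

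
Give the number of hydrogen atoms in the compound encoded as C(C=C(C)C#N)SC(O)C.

Hydrogens are implicit in SMILES; fill each atom to its normal valence:
  2 × C: 3 H each → 6
  2 × C: 1 H each → 2
  2 × C: no H
  1 × C: 2 H
  1 × N: no H
  1 × O: 1 H
  1 × S: no H
  Total hydrogens = 11.

11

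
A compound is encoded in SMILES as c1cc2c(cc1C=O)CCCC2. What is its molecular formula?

Heavy atoms from the SMILES: 11 C, 1 O.
Implicit hydrogens by atom environment:
  4 × C: 2 H each → 8
  3 × C (aromatic): 1 H each → 3
  3 × C (aromatic): no H
  1 × C: 1 H
  1 × O: no H
  Total hydrogens = 12.
Molecular formula: C11H12O

C11H12O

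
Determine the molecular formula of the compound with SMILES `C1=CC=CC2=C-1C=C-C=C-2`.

C10H8

Heavy atoms from the SMILES: 10 C.
Implicit hydrogens by atom environment:
  8 × C (aromatic): 1 H each → 8
  2 × C (aromatic): no H
  Total hydrogens = 8.
Molecular formula: C10H8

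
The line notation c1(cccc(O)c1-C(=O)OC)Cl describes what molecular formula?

C8H7ClO3

Heavy atoms from the SMILES: 8 C, 1 Cl, 3 O.
Implicit hydrogens by atom environment:
  3 × C (aromatic): 1 H each → 3
  3 × C (aromatic): no H
  2 × O: no H
  1 × C: 3 H
  1 × C: no H
  1 × Cl: no H
  1 × O: 1 H
  Total hydrogens = 7.
Molecular formula: C8H7ClO3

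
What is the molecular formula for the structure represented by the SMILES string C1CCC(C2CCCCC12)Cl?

C10H17Cl

Heavy atoms from the SMILES: 10 C, 1 Cl.
Implicit hydrogens by atom environment:
  7 × C: 2 H each → 14
  3 × C: 1 H each → 3
  1 × Cl: no H
  Total hydrogens = 17.
Molecular formula: C10H17Cl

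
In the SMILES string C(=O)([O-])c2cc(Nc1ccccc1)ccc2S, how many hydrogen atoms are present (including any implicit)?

Hydrogens are implicit in SMILES; fill each atom to its normal valence:
  8 × C (aromatic): 1 H each → 8
  4 × C (aromatic): no H
  1 × C: no H
  1 × N: 1 H
  1 × O: no H
  1 × O (charge -1): no H
  1 × S: 1 H
  Total hydrogens = 10.

10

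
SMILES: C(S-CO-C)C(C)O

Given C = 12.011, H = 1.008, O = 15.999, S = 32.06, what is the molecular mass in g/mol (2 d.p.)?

136.21

Molecular formula: C5H12O2S.
M = 5×12.011 + 12×1.008 + 2×15.999 + 1×32.06 = 136.21 g/mol.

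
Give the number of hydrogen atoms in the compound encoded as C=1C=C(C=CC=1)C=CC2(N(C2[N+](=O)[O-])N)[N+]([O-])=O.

Hydrogens are implicit in SMILES; fill each atom to its normal valence:
  5 × C (aromatic): 1 H each → 5
  3 × C: 1 H each → 3
  2 × N (charge +1): no H
  2 × O: no H
  2 × O (charge -1): no H
  1 × C: no H
  1 × C (aromatic): no H
  1 × N: 2 H
  1 × N: no H
  Total hydrogens = 10.

10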